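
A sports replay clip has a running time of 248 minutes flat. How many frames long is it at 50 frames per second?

248 min = 14880 s.
Frames = 14880 × 50 = 744000.

744000 frames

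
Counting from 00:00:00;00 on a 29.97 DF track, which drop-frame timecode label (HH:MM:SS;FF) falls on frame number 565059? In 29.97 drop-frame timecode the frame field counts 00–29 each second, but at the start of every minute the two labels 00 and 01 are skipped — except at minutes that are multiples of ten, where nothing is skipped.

Each 10-minute DF block holds 10 × 60 × 30 − 9 × 2 = 17982 frames. 565059 ÷ 17982 → 31 full blocks, remainder 7617.
Within the partial block the first minute is 1800 frames and each further minute 1798, so 4 further minute boundaries passed. Total skipped labels = 18 × 31 + 2 × 4 = 566.
Non-drop label index = 565059 + 566 = 565625; at 30 labels/s that is 05:14:14:05, i.e. DF 05:14:14;05.

05:14:14;05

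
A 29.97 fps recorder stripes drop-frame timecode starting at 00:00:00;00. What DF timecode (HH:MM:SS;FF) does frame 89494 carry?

00:49:46;04

Ten DF minutes hold 17982 frames, so frame 89494 lies in block 4 (frames 71928–89909) with 17566 frames into that block.
The block's first minute is 1800 frames and the rest 1798 each; 17566 frames reaches minute 9, so 4 × 18 + 9 × 2 = 90 labels have been skipped so far.
Adding those back, label number 89494 + 90 = 89584 at 30 labels/s is 2986 s + 4 f = 0 h 49 min 46 s frame 4, i.e. 00:49:46;04.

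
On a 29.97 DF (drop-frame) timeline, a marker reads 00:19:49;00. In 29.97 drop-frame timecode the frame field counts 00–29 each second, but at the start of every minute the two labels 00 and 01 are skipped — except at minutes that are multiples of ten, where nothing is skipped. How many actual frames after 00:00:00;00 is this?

As if non-drop at 30 labels/s: (0 × 3600 + 19 × 60 + 49) × 30 + 0 = 35670.
Minute boundaries passed: 19; those not divisible by 10: 19 − 1 = 18; dropped labels = 2 × 18 = 36.
Actual frame index = 35670 − 36 = 35634.

35634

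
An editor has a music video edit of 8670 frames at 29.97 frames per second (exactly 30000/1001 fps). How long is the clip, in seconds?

Running time = 8670 / (30000/1001) = 289.289 s.

289.289 seconds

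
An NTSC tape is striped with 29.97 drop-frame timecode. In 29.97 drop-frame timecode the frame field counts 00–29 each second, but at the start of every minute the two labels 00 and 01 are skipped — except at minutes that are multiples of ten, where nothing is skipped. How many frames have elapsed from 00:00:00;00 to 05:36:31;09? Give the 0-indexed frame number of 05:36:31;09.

605133

As if non-drop at 30 labels/s: (5 × 3600 + 36 × 60 + 31) × 30 + 9 = 605739.
Minute boundaries passed: 336; those not divisible by 10: 336 − 33 = 303; dropped labels = 2 × 303 = 606.
Actual frame index = 605739 − 606 = 605133.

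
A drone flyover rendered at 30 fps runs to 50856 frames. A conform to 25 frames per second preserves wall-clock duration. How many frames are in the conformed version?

42380 frames

Target frames = source frames × (target rate / source rate) = 50856 × (25)/(30) = 50856 × 5/6 = 42380.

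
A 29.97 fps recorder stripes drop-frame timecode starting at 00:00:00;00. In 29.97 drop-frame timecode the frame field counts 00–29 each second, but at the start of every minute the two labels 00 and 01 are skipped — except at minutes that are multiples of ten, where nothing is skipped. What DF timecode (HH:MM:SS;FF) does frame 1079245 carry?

Ten DF minutes hold 17982 frames, so frame 1079245 lies in block 60 (frames 1078920–1096901) with 325 frames into that block.
The block's first minute is 1800 frames and the rest 1798 each; 325 frames reaches minute 0, so 60 × 18 + 0 × 2 = 1080 labels have been skipped so far.
Adding those back, label number 1079245 + 1080 = 1080325 at 30 labels/s is 36010 s + 25 f = 10 h 0 min 10 s frame 25, i.e. 10:00:10;25.

10:00:10;25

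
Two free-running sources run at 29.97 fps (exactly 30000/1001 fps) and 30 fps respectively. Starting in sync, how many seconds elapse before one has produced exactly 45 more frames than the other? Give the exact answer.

1501.5 seconds

The gap grows by |30 − 30000/1001| = 30/1001 frames per second.
Time for a 45-frame gap: 45 ÷ (30/1001) = 1501.5 s.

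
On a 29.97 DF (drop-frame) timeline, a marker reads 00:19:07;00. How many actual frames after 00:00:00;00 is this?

34374

As if non-drop at 30 labels/s: (0 × 3600 + 19 × 60 + 7) × 30 + 0 = 34410.
Minute boundaries passed: 19; those not divisible by 10: 19 − 1 = 18; dropped labels = 2 × 18 = 36.
Actual frame index = 34410 − 36 = 34374.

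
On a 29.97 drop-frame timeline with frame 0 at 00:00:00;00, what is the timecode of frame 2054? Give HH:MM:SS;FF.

Ten DF minutes hold 17982 frames, so frame 2054 lies in block 0 (frames 0–17981) with 2054 frames into that block.
The block's first minute is 1800 frames and the rest 1798 each; 2054 frames reaches minute 1, so 0 × 18 + 1 × 2 = 2 labels have been skipped so far.
Adding those back, label number 2054 + 2 = 2056 at 30 labels/s is 68 s + 16 f = 0 h 1 min 8 s frame 16, i.e. 00:01:08;16.

00:01:08;16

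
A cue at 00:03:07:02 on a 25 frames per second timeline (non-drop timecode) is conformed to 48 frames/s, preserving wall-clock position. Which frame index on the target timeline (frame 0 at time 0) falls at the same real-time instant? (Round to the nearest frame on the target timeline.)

Source frame index: (0×3600 + 3×60 + 7) × 25 + 2 = 4677.
Real time: 4677 / (25) = 4677/25 s.
Target frame: (4677/25) × (48) = 224496/25 ≈ 8979.840 → 8980.

frame 8980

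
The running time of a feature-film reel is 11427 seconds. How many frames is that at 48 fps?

548496 frames

Frames = 11427 × 48 = 548496.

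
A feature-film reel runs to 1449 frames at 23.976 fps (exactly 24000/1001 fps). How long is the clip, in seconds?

60.435375 seconds

Running time = 1449 / (24000/1001) = 60.435375 s.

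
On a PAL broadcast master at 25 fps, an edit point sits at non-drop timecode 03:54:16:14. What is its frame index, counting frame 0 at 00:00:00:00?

Total seconds to the label: (3 × 3600 + 54 × 60 + 16) = 14056.
Frame index = 14056 × 25 + 14 = 351414.

frame 351414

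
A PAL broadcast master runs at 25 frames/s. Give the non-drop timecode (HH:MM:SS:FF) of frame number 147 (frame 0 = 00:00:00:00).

147 ÷ 25 = 5 full seconds, remainder 22 frames.
5 s = 0 h 0 min 5 s.
Timecode: 00:00:05:22.

00:00:05:22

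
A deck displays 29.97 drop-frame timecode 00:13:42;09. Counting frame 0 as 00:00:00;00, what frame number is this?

24645

As if non-drop at 30 labels/s: (0 × 3600 + 13 × 60 + 42) × 30 + 9 = 24669.
Minute boundaries passed: 13; those not divisible by 10: 13 − 1 = 12; dropped labels = 2 × 12 = 24.
Actual frame index = 24669 − 24 = 24645.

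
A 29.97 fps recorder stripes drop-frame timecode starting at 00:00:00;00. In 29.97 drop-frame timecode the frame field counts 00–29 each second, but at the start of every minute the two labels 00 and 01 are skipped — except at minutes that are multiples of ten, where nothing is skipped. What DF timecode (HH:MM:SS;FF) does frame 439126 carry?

04:04:12;06

Ten DF minutes hold 17982 frames, so frame 439126 lies in block 24 (frames 431568–449549) with 7558 frames into that block.
The block's first minute is 1800 frames and the rest 1798 each; 7558 frames reaches minute 4, so 24 × 18 + 4 × 2 = 440 labels have been skipped so far.
Adding those back, label number 439126 + 440 = 439566 at 30 labels/s is 14652 s + 6 f = 4 h 4 min 12 s frame 6, i.e. 04:04:12;06.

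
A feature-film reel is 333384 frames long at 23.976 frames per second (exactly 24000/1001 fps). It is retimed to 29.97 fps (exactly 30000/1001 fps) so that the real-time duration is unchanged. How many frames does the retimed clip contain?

416730 frames

Target frames = source frames × (target rate / source rate) = 333384 × (30000/1001)/(24000/1001) = 333384 × 5/4 = 416730.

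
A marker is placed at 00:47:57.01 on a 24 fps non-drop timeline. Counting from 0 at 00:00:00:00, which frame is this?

Total seconds to the label: (0 × 3600 + 47 × 60 + 57) = 2877.
Frame index = 2877 × 24 + 1 = 69049.

frame 69049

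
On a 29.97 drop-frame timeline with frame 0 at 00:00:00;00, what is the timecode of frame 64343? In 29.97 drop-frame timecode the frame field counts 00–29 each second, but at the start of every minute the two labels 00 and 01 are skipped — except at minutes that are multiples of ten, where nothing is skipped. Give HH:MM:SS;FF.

00:35:46;27

Ten DF minutes hold 17982 frames, so frame 64343 lies in block 3 (frames 53946–71927) with 10397 frames into that block.
The block's first minute is 1800 frames and the rest 1798 each; 10397 frames reaches minute 5, so 3 × 18 + 5 × 2 = 64 labels have been skipped so far.
Adding those back, label number 64343 + 64 = 64407 at 30 labels/s is 2146 s + 27 f = 0 h 35 min 46 s frame 27, i.e. 00:35:46;27.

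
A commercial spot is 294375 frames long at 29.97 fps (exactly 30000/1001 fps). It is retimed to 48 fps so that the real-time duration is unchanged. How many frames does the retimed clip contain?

471471 frames

Target frames = source frames × (target rate / source rate) = 294375 × (48)/(30000/1001) = 294375 × 1001/625 = 471471.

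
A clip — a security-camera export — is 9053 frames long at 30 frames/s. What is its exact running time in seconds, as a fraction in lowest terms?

Running time = 9053 ÷ (30) = 9053 × 1/30 = 9053/30 s.

9053/30 seconds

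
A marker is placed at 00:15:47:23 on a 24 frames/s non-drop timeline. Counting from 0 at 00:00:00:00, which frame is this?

Total seconds to the label: (0 × 3600 + 15 × 60 + 47) = 947.
Frame index = 947 × 24 + 23 = 22751.

frame 22751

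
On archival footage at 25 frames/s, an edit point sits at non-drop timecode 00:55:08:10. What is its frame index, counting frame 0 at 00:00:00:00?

Total seconds to the label: (0 × 3600 + 55 × 60 + 8) = 3308.
Frame index = 3308 × 25 + 10 = 82710.

frame 82710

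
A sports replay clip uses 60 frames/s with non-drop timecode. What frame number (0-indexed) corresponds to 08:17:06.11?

frame 1789571

Total seconds to the label: (8 × 3600 + 17 × 60 + 6) = 29826.
Frame index = 29826 × 60 + 11 = 1789571.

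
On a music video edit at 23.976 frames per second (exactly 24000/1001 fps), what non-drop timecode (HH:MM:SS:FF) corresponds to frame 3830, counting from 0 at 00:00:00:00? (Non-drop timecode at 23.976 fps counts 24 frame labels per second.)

3830 ÷ 24 = 159 full seconds, remainder 14 frames.
159 s = 0 h 2 min 39 s.
Timecode: 00:02:39:14.

00:02:39:14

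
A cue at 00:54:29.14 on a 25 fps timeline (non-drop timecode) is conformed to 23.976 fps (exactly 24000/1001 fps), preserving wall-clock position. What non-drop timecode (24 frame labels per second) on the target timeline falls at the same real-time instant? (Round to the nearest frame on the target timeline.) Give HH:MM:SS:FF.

Source frame index: (0×3600 + 54×60 + 29) × 25 + 14 = 81739.
Real time: 81739 / (25) = 81739/25 s.
Target frame: (81739/25) × (24000/1001) = 11209920/143 ≈ 78391.049 → 78391.
At 24 labels/s: frame 78391 → 00:54:26:07.

00:54:26:07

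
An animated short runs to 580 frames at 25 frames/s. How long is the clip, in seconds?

Running time = 580 / (25) = 23.2 s.

23.2 seconds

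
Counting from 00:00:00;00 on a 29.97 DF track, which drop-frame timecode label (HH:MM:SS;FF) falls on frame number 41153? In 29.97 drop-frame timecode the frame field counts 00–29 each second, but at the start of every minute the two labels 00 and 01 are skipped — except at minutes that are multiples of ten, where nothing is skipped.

00:22:53;03

Each 10-minute DF block holds 10 × 60 × 30 − 9 × 2 = 17982 frames. 41153 ÷ 17982 → 2 full blocks, remainder 5189.
Within the partial block the first minute is 1800 frames and each further minute 1798, so 2 further minute boundaries passed. Total skipped labels = 18 × 2 + 2 × 2 = 40.
Non-drop label index = 41153 + 40 = 41193; at 30 labels/s that is 00:22:53:03, i.e. DF 00:22:53;03.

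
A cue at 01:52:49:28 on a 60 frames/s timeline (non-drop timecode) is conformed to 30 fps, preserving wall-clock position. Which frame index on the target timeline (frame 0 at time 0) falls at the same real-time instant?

frame 203084

Source frame index: (1×3600 + 52×60 + 49) × 60 + 28 = 406168.
Real time: 406168 / (60) = 101542/15 s.
Target frame: (101542/15) × (30) = 203084.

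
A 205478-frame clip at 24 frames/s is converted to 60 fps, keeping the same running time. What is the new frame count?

Target frames = source frames × (target rate / source rate) = 205478 × (60)/(24) = 205478 × 5/2 = 513695.

513695 frames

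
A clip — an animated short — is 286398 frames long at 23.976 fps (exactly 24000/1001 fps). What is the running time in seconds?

11945.18325 seconds

Running time = 286398 / (24000/1001) = 11945.18325 s.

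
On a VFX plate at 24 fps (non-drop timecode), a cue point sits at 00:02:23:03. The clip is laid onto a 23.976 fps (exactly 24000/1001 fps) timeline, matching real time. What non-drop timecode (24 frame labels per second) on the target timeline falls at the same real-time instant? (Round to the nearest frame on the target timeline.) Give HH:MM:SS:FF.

Source frame index: (0×3600 + 2×60 + 23) × 24 + 3 = 3435.
Real time: 3435 / (24) = 1145/8 s.
Target frame: (1145/8) × (24000/1001) = 3435000/1001 ≈ 3431.568 → 3432.
At 24 labels/s: frame 3432 → 00:02:23:00.

00:02:23:00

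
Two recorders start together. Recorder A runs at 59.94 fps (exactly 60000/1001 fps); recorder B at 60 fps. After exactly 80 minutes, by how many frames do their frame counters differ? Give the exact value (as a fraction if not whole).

80 min = 4800 s.
A emits 60000/1001 × 4800 = 288000000/1001 frames; B emits 60 × 4800 = 288000.
Difference = 288000/1001 frames (≈ 287.7123); B is ahead of A.

288000/1001 frames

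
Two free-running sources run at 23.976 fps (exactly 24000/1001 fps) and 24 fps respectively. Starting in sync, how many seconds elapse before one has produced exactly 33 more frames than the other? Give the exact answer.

The gap grows by |24 − 24000/1001| = 24/1001 frames per second.
Time for a 33-frame gap: 33 ÷ (24/1001) = 1376.375 s.

1376.375 seconds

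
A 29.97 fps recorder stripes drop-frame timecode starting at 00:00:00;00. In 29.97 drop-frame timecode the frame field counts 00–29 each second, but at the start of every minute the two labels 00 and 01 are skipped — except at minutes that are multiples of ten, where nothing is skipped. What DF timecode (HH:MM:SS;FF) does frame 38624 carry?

00:21:28;22

Ten DF minutes hold 17982 frames, so frame 38624 lies in block 2 (frames 35964–53945) with 2660 frames into that block.
The block's first minute is 1800 frames and the rest 1798 each; 2660 frames reaches minute 1, so 2 × 18 + 1 × 2 = 38 labels have been skipped so far.
Adding those back, label number 38624 + 38 = 38662 at 30 labels/s is 1288 s + 22 f = 0 h 21 min 28 s frame 22, i.e. 00:21:28;22.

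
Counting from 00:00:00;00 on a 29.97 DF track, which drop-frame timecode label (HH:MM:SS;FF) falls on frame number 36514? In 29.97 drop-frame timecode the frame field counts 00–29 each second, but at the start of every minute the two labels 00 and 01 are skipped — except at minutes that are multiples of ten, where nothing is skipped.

00:20:18;10

Ten DF minutes hold 17982 frames, so frame 36514 lies in block 2 (frames 35964–53945) with 550 frames into that block.
The block's first minute is 1800 frames and the rest 1798 each; 550 frames reaches minute 0, so 2 × 18 + 0 × 2 = 36 labels have been skipped so far.
Adding those back, label number 36514 + 36 = 36550 at 30 labels/s is 1218 s + 10 f = 0 h 20 min 18 s frame 10, i.e. 00:20:18;10.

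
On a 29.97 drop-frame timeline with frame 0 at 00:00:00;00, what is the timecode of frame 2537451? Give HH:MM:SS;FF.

Each 10-minute DF block holds 10 × 60 × 30 − 9 × 2 = 17982 frames. 2537451 ÷ 17982 → 141 full blocks, remainder 1989.
Within the partial block the first minute is 1800 frames and each further minute 1798, so 1 further minute boundary passed. Total skipped labels = 18 × 141 + 2 × 1 = 2540.
Non-drop label index = 2537451 + 2540 = 2539991; at 30 labels/s that is 23:31:06:11, i.e. DF 23:31:06;11.

23:31:06;11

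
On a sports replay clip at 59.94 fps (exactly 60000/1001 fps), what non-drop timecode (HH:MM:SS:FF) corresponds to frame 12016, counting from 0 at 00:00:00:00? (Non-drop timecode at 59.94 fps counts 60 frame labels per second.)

12016 ÷ 60 = 200 full seconds, remainder 16 frames.
200 s = 0 h 3 min 20 s.
Timecode: 00:03:20:16.

00:03:20:16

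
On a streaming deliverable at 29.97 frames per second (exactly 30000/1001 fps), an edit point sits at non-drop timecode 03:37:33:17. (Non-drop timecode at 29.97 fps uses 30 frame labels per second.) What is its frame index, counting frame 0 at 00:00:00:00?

Total seconds to the label: (3 × 3600 + 37 × 60 + 33) = 13053.
Frame index = 13053 × 30 + 17 = 391607.

frame 391607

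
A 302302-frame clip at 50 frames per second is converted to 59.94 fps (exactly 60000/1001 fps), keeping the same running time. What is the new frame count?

362400 frames

Target frames = source frames × (target rate / source rate) = 302302 × (60000/1001)/(50) = 302302 × 1200/1001 = 362400.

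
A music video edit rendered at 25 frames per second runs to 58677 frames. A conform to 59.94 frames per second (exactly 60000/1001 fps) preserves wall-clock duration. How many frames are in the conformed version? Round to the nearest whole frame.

140684 frames

Frames at target rate = 58677 × (60000/1001) / (25) = 140824800/1001 ≈ 140684.116.
Nearest whole frame: 140684.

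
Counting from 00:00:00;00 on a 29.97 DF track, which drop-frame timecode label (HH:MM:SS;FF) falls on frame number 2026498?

Each 10-minute DF block holds 10 × 60 × 30 − 9 × 2 = 17982 frames. 2026498 ÷ 17982 → 112 full blocks, remainder 12514.
Within the partial block the first minute is 1800 frames and each further minute 1798, so 6 further minute boundaries passed. Total skipped labels = 18 × 112 + 2 × 6 = 2028.
Non-drop label index = 2026498 + 2028 = 2028526; at 30 labels/s that is 18:46:57:16, i.e. DF 18:46:57;16.

18:46:57;16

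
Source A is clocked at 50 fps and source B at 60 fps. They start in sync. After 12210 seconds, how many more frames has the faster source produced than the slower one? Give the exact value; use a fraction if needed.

122100 frames

A emits 50 × 12210 = 610500 frames; B emits 60 × 12210 = 732600.
Difference = 122100 frames; B is ahead of A.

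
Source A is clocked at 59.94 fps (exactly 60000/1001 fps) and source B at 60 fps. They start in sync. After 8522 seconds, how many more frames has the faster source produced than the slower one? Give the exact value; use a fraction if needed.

511320/1001 frames

A emits 60000/1001 × 8522 = 511320000/1001 frames; B emits 60 × 8522 = 511320.
Difference = 511320/1001 frames (≈ 510.8092); B is ahead of A.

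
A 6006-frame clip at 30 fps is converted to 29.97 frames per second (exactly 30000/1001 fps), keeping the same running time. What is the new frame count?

Target frames = source frames × (target rate / source rate) = 6006 × (30000/1001)/(30) = 6006 × 1000/1001 = 6000.

6000 frames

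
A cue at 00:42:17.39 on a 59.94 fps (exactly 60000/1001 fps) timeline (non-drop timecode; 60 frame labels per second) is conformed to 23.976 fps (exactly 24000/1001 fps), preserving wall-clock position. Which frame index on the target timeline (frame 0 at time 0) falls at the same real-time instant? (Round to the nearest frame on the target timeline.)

frame 60904

Source frame index: (0×3600 + 42×60 + 17) × 60 + 39 = 152259.
Real time: 152259 / (60000/1001) = 50803753/20000 s.
Target frame: (50803753/20000) × (24000/1001) = 304518/5 ≈ 60903.600 → 60904.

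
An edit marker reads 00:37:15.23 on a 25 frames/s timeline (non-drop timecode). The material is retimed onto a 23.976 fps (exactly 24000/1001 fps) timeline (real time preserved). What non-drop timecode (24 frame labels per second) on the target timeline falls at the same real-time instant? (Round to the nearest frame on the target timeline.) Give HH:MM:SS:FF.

00:37:13:16

Source frame index: (0×3600 + 37×60 + 15) × 25 + 23 = 55898.
Real time: 55898 / (25) = 55898/25 s.
Target frame: (55898/25) × (24000/1001) = 53662080/1001 ≈ 53608.472 → 53608.
At 24 labels/s: frame 53608 → 00:37:13:16.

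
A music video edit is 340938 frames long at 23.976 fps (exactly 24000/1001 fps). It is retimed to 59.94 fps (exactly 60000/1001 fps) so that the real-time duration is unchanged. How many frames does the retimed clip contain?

852345 frames

Target frames = source frames × (target rate / source rate) = 340938 × (60000/1001)/(24000/1001) = 340938 × 5/2 = 852345.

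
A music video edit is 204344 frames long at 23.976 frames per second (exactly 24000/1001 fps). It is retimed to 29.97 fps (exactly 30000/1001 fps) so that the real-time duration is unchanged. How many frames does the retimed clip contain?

255430 frames

Frames at target rate = 204344 × (30000/1001) / (24000/1001) = 255430.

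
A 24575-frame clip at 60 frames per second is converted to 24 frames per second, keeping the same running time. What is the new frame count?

9830 frames

Target frames = source frames × (target rate / source rate) = 24575 × (24)/(60) = 24575 × 2/5 = 9830.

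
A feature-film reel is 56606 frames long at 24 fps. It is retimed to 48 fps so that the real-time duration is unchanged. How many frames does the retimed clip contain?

Target frames = source frames × (target rate / source rate) = 56606 × (48)/(24) = 56606 × 2 = 113212.

113212 frames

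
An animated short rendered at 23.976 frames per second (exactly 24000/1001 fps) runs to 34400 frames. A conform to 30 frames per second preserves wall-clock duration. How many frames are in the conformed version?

43043 frames

Target frames = source frames × (target rate / source rate) = 34400 × (30)/(24000/1001) = 34400 × 1001/800 = 43043.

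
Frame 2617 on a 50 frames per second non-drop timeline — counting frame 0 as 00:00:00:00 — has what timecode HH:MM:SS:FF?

00:00:52:17

2617 ÷ 50 = 52 full seconds, remainder 17 frames.
52 s = 0 h 0 min 52 s.
Timecode: 00:00:52:17.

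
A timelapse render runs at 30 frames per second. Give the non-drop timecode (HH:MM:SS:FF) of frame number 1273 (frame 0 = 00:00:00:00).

1273 ÷ 30 = 42 full seconds, remainder 13 frames.
42 s = 0 h 0 min 42 s.
Timecode: 00:00:42:13.

00:00:42:13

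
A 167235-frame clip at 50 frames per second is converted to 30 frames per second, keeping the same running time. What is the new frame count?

Target frames = source frames × (target rate / source rate) = 167235 × (30)/(50) = 167235 × 3/5 = 100341.

100341 frames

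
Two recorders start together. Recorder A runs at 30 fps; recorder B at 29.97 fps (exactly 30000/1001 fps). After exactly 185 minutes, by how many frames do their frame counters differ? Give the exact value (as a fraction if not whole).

185 min = 11100 s.
A emits 30 × 11100 = 333000 frames; B emits 30000/1001 × 11100 = 333000000/1001.
Difference = 333000/1001 frames (≈ 332.6673); B is behind A.

333000/1001 frames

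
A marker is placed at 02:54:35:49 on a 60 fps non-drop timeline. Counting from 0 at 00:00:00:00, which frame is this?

frame 628549

Total seconds to the label: (2 × 3600 + 54 × 60 + 35) = 10475.
Frame index = 10475 × 60 + 49 = 628549.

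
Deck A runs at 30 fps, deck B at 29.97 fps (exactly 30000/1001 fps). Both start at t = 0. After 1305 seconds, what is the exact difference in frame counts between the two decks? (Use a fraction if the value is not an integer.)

A emits 30 × 1305 = 39150 frames; B emits 30000/1001 × 1305 = 39150000/1001.
Difference = 39150/1001 frames (≈ 39.1109); B is behind A.

39150/1001 frames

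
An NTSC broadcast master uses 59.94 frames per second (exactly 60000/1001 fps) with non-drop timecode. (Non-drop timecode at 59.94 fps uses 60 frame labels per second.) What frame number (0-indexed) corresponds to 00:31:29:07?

frame 113347

Total seconds to the label: (0 × 3600 + 31 × 60 + 29) = 1889.
Frame index = 1889 × 60 + 7 = 113347.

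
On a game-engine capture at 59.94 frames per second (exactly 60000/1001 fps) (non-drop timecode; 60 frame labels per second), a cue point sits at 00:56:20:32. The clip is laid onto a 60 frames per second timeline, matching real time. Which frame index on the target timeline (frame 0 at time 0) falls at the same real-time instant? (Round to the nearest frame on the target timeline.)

Source frame index: (0×3600 + 56×60 + 20) × 60 + 32 = 202832.
Real time: 202832 / (60000/1001) = 12689677/3750 s.
Target frame: (12689677/3750) × (60) = 25379354/125 ≈ 203034.832 → 203035.

frame 203035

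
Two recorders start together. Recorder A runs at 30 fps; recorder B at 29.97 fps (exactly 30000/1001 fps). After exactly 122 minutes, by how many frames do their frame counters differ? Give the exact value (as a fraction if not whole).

122 min = 7320 s.
A emits 30 × 7320 = 219600 frames; B emits 30000/1001 × 7320 = 219600000/1001.
Difference = 219600/1001 frames (≈ 219.3806); B is behind A.

219600/1001 frames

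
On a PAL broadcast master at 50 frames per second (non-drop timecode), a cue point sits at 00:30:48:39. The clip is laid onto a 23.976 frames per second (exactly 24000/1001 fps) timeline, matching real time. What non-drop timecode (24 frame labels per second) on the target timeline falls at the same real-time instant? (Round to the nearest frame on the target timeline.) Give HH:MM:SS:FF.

00:30:46:22

Source frame index: (0×3600 + 30×60 + 48) × 50 + 39 = 92439.
Real time: 92439 / (50) = 92439/50 s.
Target frame: (92439/50) × (24000/1001) = 44370720/1001 ≈ 44326.394 → 44326.
At 24 labels/s: frame 44326 → 00:30:46:22.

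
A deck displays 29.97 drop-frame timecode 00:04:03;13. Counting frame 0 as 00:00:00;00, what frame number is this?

As if non-drop at 30 labels/s: (0 × 3600 + 4 × 60 + 3) × 30 + 13 = 7303.
Minute boundaries passed: 4; those not divisible by 10: 4 − 0 = 4; dropped labels = 2 × 4 = 8.
Actual frame index = 7303 − 8 = 7295.

7295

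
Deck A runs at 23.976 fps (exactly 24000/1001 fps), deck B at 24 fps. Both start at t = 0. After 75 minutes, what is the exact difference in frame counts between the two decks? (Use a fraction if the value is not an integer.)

75 min = 4500 s.
A emits 24000/1001 × 4500 = 108000000/1001 frames; B emits 24 × 4500 = 108000.
Difference = 108000/1001 frames (≈ 107.8921); B is ahead of A.

108000/1001 frames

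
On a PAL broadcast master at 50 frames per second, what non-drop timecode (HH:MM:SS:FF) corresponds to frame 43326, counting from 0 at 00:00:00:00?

00:14:26:26

43326 ÷ 50 = 866 full seconds, remainder 26 frames.
866 s = 0 h 14 min 26 s.
Timecode: 00:14:26:26.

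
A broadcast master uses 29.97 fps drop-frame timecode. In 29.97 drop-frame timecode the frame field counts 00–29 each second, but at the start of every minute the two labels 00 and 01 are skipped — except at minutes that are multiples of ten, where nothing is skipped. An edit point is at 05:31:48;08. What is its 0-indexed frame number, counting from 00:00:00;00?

Complete 10-minute blocks: 33, each 17982 frames → 593406.
Remaining 1 whole minute in the current block: 1800 + 0 × 1798 = 1800 frames.
Within the current minute: 48 × 30 + 8 − 2 = 1446 (labels ;00/;01 skipped at this minute). Total = 593406 + 1800 + 1446 = 596652.

596652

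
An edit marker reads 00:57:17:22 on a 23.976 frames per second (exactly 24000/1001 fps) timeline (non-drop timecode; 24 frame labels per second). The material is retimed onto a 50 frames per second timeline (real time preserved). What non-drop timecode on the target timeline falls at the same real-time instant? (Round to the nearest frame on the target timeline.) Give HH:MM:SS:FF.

00:57:21:18

Source frame index: (0×3600 + 57×60 + 17) × 24 + 22 = 82510.
Real time: 82510 / (24000/1001) = 8259251/2400 s.
Target frame: (8259251/2400) × (50) = 8259251/48 ≈ 172067.729 → 172068.
At 50 labels/s: frame 172068 → 00:57:21:18.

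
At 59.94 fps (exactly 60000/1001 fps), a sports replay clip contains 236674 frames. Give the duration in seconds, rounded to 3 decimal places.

Running time = 236674 × 1001/60000 = 118455337/30000 s ≈ 3948.511 s.

3948.511 seconds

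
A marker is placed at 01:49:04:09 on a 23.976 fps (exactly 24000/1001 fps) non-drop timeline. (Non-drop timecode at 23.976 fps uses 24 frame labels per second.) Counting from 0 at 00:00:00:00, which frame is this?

frame 157065

Total seconds to the label: (1 × 3600 + 49 × 60 + 4) = 6544.
Frame index = 6544 × 24 + 9 = 157065.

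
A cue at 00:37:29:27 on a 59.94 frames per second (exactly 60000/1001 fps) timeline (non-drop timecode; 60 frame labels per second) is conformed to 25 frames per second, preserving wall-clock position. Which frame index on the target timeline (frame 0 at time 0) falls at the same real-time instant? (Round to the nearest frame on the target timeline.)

frame 56292

Source frame index: (0×3600 + 37×60 + 29) × 60 + 27 = 134967.
Real time: 134967 / (60000/1001) = 45033989/20000 s.
Target frame: (45033989/20000) × (25) = 45033989/800 ≈ 56292.486 → 56292.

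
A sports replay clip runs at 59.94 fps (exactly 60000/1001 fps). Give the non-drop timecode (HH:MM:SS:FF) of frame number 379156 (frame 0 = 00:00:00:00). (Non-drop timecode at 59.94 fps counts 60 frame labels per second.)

01:45:19:16

379156 ÷ 60 = 6319 full seconds, remainder 16 frames.
6319 s = 1 h 45 min 19 s.
Timecode: 01:45:19:16.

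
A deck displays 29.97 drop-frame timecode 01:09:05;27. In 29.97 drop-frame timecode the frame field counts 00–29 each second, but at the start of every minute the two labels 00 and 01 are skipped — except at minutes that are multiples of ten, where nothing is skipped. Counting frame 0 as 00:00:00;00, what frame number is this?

124251

Complete 10-minute blocks: 6, each 17982 frames → 107892.
Remaining 9 whole minutes in the current block: 1800 + 8 × 1798 = 16184 frames.
Within the current minute: 5 × 30 + 27 − 2 = 175 (labels ;00/;01 skipped at this minute). Total = 107892 + 16184 + 175 = 124251.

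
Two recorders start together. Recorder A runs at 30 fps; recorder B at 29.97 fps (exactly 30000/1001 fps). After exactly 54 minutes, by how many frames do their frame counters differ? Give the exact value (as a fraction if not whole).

54 min = 3240 s.
A emits 30 × 3240 = 97200 frames; B emits 30000/1001 × 3240 = 97200000/1001.
Difference = 97200/1001 frames (≈ 97.1029); B is behind A.

97200/1001 frames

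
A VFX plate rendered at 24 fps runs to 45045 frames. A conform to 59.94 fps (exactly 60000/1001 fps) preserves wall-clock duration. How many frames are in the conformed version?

112500 frames

Target frames = source frames × (target rate / source rate) = 45045 × (60000/1001)/(24) = 45045 × 2500/1001 = 112500.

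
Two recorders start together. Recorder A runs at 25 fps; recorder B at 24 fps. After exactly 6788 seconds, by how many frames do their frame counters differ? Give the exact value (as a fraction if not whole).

A emits 25 × 6788 = 169700 frames; B emits 24 × 6788 = 162912.
Difference = 6788 frames; B is behind A.

6788 frames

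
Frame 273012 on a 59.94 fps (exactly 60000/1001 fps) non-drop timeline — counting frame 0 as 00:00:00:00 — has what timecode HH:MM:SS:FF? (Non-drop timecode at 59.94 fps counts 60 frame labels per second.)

273012 ÷ 60 = 4550 full seconds, remainder 12 frames.
4550 s = 1 h 15 min 50 s.
Timecode: 01:15:50:12.

01:15:50:12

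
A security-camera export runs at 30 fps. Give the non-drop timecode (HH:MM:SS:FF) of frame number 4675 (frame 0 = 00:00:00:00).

4675 ÷ 30 = 155 full seconds, remainder 25 frames.
155 s = 0 h 2 min 35 s.
Timecode: 00:02:35:25.

00:02:35:25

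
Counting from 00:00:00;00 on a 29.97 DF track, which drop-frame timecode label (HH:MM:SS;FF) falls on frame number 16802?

00:09:20;20

Each 10-minute DF block holds 10 × 60 × 30 − 9 × 2 = 17982 frames. 16802 ÷ 17982 → 0 full blocks, remainder 16802.
Within the partial block the first minute is 1800 frames and each further minute 1798, so 9 further minute boundaries passed. Total skipped labels = 18 × 0 + 2 × 9 = 18.
Non-drop label index = 16802 + 18 = 16820; at 30 labels/s that is 00:09:20:20, i.e. DF 00:09:20;20.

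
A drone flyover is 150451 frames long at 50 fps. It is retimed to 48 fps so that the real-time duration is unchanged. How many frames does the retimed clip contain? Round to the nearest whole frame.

Frames at target rate = 150451 × (48) / (50) = 3610824/25 ≈ 144432.960.
Nearest whole frame: 144433.

144433 frames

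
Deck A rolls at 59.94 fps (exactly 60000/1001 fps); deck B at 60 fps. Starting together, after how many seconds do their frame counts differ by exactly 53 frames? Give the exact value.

The gap grows by |60 − 60000/1001| = 60/1001 frames per second.
Time for a 53-frame gap: 53 ÷ (60/1001) = 53053/60 s.

53053/60 seconds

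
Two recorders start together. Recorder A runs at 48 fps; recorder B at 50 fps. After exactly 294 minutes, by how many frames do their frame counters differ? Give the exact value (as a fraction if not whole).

294 min = 17640 s.
A emits 48 × 17640 = 846720 frames; B emits 50 × 17640 = 882000.
Difference = 35280 frames; B is ahead of A.

35280 frames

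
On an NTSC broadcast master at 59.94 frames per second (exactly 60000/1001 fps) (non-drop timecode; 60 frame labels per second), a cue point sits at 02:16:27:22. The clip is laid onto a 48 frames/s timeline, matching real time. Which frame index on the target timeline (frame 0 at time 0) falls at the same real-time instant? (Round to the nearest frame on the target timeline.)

Source frame index: (2×3600 + 16×60 + 27) × 60 + 22 = 491242.
Real time: 491242 / (60000/1001) = 245866621/30000 s.
Target frame: (245866621/30000) × (48) = 245866621/625 ≈ 393386.594 → 393387.

frame 393387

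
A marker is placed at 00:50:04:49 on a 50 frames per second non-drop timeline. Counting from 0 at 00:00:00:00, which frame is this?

150249

Total seconds to the label: (0 × 3600 + 50 × 60 + 4) = 3004.
Frame index = 3004 × 50 + 49 = 150249.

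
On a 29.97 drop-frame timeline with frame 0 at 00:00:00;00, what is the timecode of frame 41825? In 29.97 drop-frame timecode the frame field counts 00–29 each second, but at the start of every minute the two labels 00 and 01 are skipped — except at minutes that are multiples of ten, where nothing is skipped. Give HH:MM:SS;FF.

Each 10-minute DF block holds 10 × 60 × 30 − 9 × 2 = 17982 frames. 41825 ÷ 17982 → 2 full blocks, remainder 5861.
Within the partial block the first minute is 1800 frames and each further minute 1798, so 3 further minute boundaries passed. Total skipped labels = 18 × 2 + 2 × 3 = 42.
Non-drop label index = 41825 + 42 = 41867; at 30 labels/s that is 00:23:15:17, i.e. DF 00:23:15;17.

00:23:15;17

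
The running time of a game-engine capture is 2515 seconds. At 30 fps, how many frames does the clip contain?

75450 frames

Frames = 2515 × 30 = 75450.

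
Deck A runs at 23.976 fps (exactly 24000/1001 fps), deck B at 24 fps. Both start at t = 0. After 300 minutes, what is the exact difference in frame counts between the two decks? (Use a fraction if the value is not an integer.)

300 min = 18000 s.
A emits 24000/1001 × 18000 = 432000000/1001 frames; B emits 24 × 18000 = 432000.
Difference = 432000/1001 frames (≈ 431.5684); B is ahead of A.

432000/1001 frames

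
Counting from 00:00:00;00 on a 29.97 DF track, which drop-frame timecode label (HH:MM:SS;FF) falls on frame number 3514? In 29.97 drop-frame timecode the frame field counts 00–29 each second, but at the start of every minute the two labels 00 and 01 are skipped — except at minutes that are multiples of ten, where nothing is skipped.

00:01:57;06

Each 10-minute DF block holds 10 × 60 × 30 − 9 × 2 = 17982 frames. 3514 ÷ 17982 → 0 full blocks, remainder 3514.
Within the partial block the first minute is 1800 frames and each further minute 1798, so 1 further minute boundary passed. Total skipped labels = 18 × 0 + 2 × 1 = 2.
Non-drop label index = 3514 + 2 = 3516; at 30 labels/s that is 00:01:57:06, i.e. DF 00:01:57;06.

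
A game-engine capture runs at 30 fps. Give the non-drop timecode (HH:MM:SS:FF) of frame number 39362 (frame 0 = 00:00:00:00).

00:21:52:02

39362 ÷ 30 = 1312 full seconds, remainder 2 frames.
1312 s = 0 h 21 min 52 s.
Timecode: 00:21:52:02.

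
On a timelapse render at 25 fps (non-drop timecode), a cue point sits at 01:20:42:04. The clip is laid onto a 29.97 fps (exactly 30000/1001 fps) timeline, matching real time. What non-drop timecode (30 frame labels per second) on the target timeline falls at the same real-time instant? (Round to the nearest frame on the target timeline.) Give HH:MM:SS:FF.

Source frame index: (1×3600 + 20×60 + 42) × 25 + 4 = 121054.
Real time: 121054 / (25) = 121054/25 s.
Target frame: (121054/25) × (30000/1001) = 145264800/1001 ≈ 145119.680 → 145120.
At 30 labels/s: frame 145120 → 01:20:37:10.

01:20:37:10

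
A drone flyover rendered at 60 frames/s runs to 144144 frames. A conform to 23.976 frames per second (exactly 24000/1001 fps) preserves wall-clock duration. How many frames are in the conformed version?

57600 frames

Target frames = source frames × (target rate / source rate) = 144144 × (24000/1001)/(60) = 144144 × 400/1001 = 57600.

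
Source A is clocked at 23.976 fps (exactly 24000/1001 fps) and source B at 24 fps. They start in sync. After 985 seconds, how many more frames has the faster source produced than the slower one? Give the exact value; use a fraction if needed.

A emits 24000/1001 × 985 = 23640000/1001 frames; B emits 24 × 985 = 23640.
Difference = 23640/1001 frames (≈ 23.6164); B is ahead of A.

23640/1001 frames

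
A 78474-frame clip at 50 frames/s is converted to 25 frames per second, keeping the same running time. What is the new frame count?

Target frames = source frames × (target rate / source rate) = 78474 × (25)/(50) = 78474 × 1/2 = 39237.

39237 frames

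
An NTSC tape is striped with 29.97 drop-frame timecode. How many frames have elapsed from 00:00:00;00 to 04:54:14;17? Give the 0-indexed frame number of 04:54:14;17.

529107

Complete 10-minute blocks: 29, each 17982 frames → 521478.
Remaining 4 whole minutes in the current block: 1800 + 3 × 1798 = 7194 frames.
Within the current minute: 14 × 30 + 17 − 2 = 435 (labels ;00/;01 skipped at this minute). Total = 521478 + 7194 + 435 = 529107.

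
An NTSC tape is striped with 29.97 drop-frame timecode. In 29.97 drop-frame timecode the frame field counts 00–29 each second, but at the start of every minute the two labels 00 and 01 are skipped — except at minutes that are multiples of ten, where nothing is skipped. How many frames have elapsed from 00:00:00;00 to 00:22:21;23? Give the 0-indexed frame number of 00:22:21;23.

Complete 10-minute blocks: 2, each 17982 frames → 35964.
Remaining 2 whole minutes in the current block: 1800 + 1 × 1798 = 3598 frames.
Within the current minute: 21 × 30 + 23 − 2 = 651 (labels ;00/;01 skipped at this minute). Total = 35964 + 3598 + 651 = 40213.

40213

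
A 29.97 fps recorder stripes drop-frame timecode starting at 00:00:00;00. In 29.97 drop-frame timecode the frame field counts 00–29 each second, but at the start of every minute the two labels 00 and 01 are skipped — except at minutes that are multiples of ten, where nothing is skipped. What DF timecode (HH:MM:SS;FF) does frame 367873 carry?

Ten DF minutes hold 17982 frames, so frame 367873 lies in block 20 (frames 359640–377621) with 8233 frames into that block.
The block's first minute is 1800 frames and the rest 1798 each; 8233 frames reaches minute 4, so 20 × 18 + 4 × 2 = 368 labels have been skipped so far.
Adding those back, label number 367873 + 368 = 368241 at 30 labels/s is 12274 s + 21 f = 3 h 24 min 34 s frame 21, i.e. 03:24:34;21.

03:24:34;21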